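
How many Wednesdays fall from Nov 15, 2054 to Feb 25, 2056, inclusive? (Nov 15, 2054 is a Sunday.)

Nov 15, 2054 is a Sunday; the first Wednesday on or after it is Nov 18, 2054 (3 days later).
From Nov 18, 2054 to Feb 25, 2056: 43 + 365 + 56 = 464 days (rest of 2054, 2055, to Feb 25, 2056 in 2056).
464 ÷ 7 = 66 full weeks with remainder 2, so 66 more Wednesdays after the first → 67.

67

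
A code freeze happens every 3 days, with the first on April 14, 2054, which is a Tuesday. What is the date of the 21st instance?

June 13, 2054

The 21st occurrence is 20 intervals after the first: 20 × 3 = 60 days after April 14, 2054.
April has 30 days — 16 days to the end of April leaves 44.
May has 31 days (13 left).
13 days into June → June 13, 2054.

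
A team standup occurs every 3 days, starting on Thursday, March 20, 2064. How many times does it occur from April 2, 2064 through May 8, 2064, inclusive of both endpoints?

Occurrences land 3·i days after March 20, 2064 for i = 0, 1, 2, …
April 2, 2064 is 13 days after the start; 13 ÷ 3 = 4 remainder 1; since the remainder is 1, round up to i = 5. First occurrence in the window: #6 on April 4, 2064 (5×3 = 15 days in).
May 8, 2064 is 49 days after the start; 49 ÷ 3 = 16 remainder 1. Last occurrence in the window: #17 on May 7, 2064.
Occurrences #6 through #17: 12 in total.

12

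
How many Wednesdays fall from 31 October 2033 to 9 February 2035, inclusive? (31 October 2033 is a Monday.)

31 October 2033 is a Monday; the first Wednesday on or after it is 2 November 2033 (2 days later).
From 2 November 2033 to 9 February 2035: 59 + 365 + 40 = 464 days (rest of 2033, 2034, to 9 February 2035 in 2035).
464 ÷ 7 = 66 full weeks with remainder 2, so 66 more Wednesdays after the first → 67.

67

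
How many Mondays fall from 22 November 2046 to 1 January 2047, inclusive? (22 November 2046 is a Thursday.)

6

22 November 2046 is a Thursday; the first Monday on or after it is 26 November 2046 (4 days later).
From 26 November 2046 to 1 January 2047: 4 + 31 + 1 = 36 days (rest of November, December, January).
36 ÷ 7 = 5 full weeks with remainder 1, so 5 more Mondays after the first → 6.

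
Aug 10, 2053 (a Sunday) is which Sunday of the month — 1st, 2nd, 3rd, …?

2nd

Day 10 falls in week ⌈10/7⌉ of the month.
Days 1–7 hold the 1st Sunday, 8–14 the 2nd, 15–21 the 3rd, 22–28 the 4th, 29–31 the 5th.
10 is in the range for the 2nd.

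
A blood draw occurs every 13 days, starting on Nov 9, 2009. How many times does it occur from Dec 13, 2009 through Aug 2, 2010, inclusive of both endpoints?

Occurrences land 13·i days after Nov 9, 2009 for i = 0, 1, 2, …
Dec 13, 2009 is 34 days after the start; 34 ÷ 13 = 2 remainder 8; since the remainder is 8, round up to i = 3. First occurrence in the window: #4 on Dec 18, 2009 (3×13 = 39 days in).
Aug 2, 2010 is 266 days after the start; 266 ÷ 13 = 20 remainder 6. Last occurrence in the window: #21 on Jul 27, 2010.
Occurrences #4 through #21: 18 in total.

18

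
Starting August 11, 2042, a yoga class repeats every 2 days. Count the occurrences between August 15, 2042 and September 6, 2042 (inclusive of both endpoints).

Occurrences land 2·i days after August 11, 2042 for i = 0, 1, 2, …
August 15, 2042 is 4 days after the start; 4 ÷ 2 = 2 remainder 0. First occurrence in the window: #3 on August 15, 2042 (2×2 = 4 days in).
September 6, 2042 is 26 days after the start; 26 ÷ 2 = 13 remainder 0. Last occurrence in the window: #14 on September 6, 2042.
Occurrences #3 through #14: 12 in total.

12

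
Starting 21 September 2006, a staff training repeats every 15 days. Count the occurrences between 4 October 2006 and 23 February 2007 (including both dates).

Occurrences land 15·i days after 21 September 2006 for i = 0, 1, 2, …
4 October 2006 is 13 days after the start; 13 ÷ 15 = 0 remainder 13; since the remainder is 13, round up to i = 1. First occurrence in the window: #2 on 6 October 2006 (1×15 = 15 days in).
23 February 2007 is 155 days after the start; 155 ÷ 15 = 10 remainder 5. Last occurrence in the window: #11 on 18 February 2007.
Occurrences #2 through #11: 10 in total.

10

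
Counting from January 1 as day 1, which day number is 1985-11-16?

Days in months before November: 31 + 28 + 31 + 30 + 31 + 30 + 31 + 31 + 30 + 31 = 304.
Plus 16 days into November → day 320.

320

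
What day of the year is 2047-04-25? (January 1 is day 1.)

Days in months before April: 31 + 28 + 31 = 90.
Plus 25 days into April → day 115.

115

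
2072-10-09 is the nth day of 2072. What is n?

283

Days in months before October: 31 + 29 + 31 + 30 + 31 + 30 + 31 + 31 + 30 = 274.
Plus 9 days into October → day 283.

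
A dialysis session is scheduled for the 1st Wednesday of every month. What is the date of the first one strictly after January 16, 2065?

January 2065 starts on a Thursday, so its 1st Wednesday is January 7, 2065 (6 days in).
That is not after January 16, 2065, so look at February 2065.
February 2065 starts on a Sunday, so its 1st Wednesday is February 4, 2065 (3 days in).

February 4, 2065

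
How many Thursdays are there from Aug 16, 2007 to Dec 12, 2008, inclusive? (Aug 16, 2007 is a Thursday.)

70

Aug 16, 2007 is a Thursday; the first Thursday on or after it is Aug 16, 2007.
From Aug 16, 2007 to Dec 12, 2008: 137 + 347 = 484 days (rest of 2007, to Dec 12, 2008 in 2008).
484 ÷ 7 = 69 full weeks with remainder 1, so 69 more Thursdays after the first → 70.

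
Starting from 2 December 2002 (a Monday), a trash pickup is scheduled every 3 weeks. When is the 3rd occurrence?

The 3rd occurrence is 2 intervals after the first: 2 × 21 = 42 days after 2 December 2002.
December has 31 days — 29 days to the end of December leaves 13.
13 days into January → 13 January 2003.

13 January 2003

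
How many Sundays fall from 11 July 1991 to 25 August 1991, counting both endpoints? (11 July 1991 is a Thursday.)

7

11 July 1991 is a Thursday; the first Sunday on or after it is 14 July 1991 (3 days later).
From 14 July 1991 to 25 August 1991: 17 + 25 = 42 days (rest of July, August).
42 ÷ 7 = 6 full weeks with remainder 0, so 6 more Sundays after the first → 7.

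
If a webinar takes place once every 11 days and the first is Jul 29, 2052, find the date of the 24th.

Apr 8, 2053

The 24th occurrence is 23 intervals after the first: 23 × 11 = 253 days after Jul 29, 2052.
Jul has 31 days — 2 days to the end of Jul leaves 251.
Aug has 31 days (220 left).
Sep has 30 days (190 left).
Oct has 31 days (159 left).
Nov has 30 days (129 left).
Dec has 31 days (98 left).
Jan has 31 days (67 left).
Feb has 28 days (39 left).
Mar has 31 days (8 left).
8 days into Apr → Apr 8, 2053.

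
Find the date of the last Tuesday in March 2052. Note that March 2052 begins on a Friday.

2052-03-26

March 2052 begins on a Friday, so the first Tuesday is March 5 (4 days later).
March 2052 has 31 days. Adding weeks: 5, 12, 19, 26 — the last one ≤ 31 is the 26th.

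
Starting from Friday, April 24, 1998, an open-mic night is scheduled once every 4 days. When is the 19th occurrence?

July 5, 1998

The 19th occurrence is 18 intervals after the first: 18 × 4 = 72 days after April 24, 1998.
April has 30 days — 6 days to the end of April leaves 66.
May has 31 days (35 left).
June has 30 days (5 left).
5 days into July → July 5, 1998.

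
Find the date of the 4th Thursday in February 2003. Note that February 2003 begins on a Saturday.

February 2003 begins on a Saturday, so the first Thursday is February 6 (5 days later).
The 4th Thursday is 3 weeks later: 6 + 21 = 27.

2003-02-27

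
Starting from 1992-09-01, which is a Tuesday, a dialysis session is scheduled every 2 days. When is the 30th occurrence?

The 30th occurrence is 29 intervals after the first: 29 × 2 = 58 days after 1992-09-01.
September has 30 days — 29 days to the end of September leaves 29.
29 days into October → 1992-10-29.

1992-10-29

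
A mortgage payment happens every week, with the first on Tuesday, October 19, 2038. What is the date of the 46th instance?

The 46th occurrence is 45 intervals after the first: 45 × 7 = 315 days after October 19, 2038.
October has 31 days — 12 days to the end of October leaves 303.
November has 30 days (273 left).
December has 31 days (242 left).
January has 31 days (211 left).
February has 28 days (183 left).
March has 31 days (152 left).
April has 30 days (122 left).
May has 31 days (91 left).
June has 30 days (61 left).
July has 31 days (30 left).
30 days into August → August 30, 2039.

August 30, 2039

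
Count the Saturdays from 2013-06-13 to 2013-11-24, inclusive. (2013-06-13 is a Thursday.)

2013-06-13 is a Thursday; the first Saturday on or after it is 2013-06-15 (2 days later).
From 2013-06-15 to 2013-11-24: 15 + 31 + 31 + 30 + 31 + 24 = 162 days (rest of June, July, August, September, October, November).
162 ÷ 7 = 23 full weeks with remainder 1, so 23 more Saturdays after the first → 24.

24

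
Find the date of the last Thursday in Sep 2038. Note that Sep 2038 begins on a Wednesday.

Sep 30, 2038

Sep 2038 begins on a Wednesday, so the first Thursday is Sep 2 (1 day later).
Sep 2038 has 30 days. Adding weeks: 2, 9, 16, 23, 30 — the last one ≤ 30 is the 30th.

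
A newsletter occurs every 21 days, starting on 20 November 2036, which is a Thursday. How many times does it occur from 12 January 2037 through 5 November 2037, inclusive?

Occurrences land 21·i days after 20 November 2036 for i = 0, 1, 2, …
12 January 2037 is 53 days after the start; 53 ÷ 21 = 2 remainder 11; since the remainder is 11, round up to i = 3. First occurrence in the window: #4 on 22 January 2037 (3×21 = 63 days in).
5 November 2037 is 350 days after the start; 350 ÷ 21 = 16 remainder 14. Last occurrence in the window: #17 on 22 October 2037.
Occurrences #4 through #17: 14 in total.

14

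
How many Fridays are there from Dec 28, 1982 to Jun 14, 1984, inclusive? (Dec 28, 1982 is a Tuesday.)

76

Dec 28, 1982 is a Tuesday; the first Friday on or after it is Dec 31, 1982 (3 days later).
From Dec 31, 1982 to Jun 14, 1984: 0 + 365 + 166 = 531 days (rest of 1982, 1983, to Jun 14, 1984 in 1984).
531 ÷ 7 = 75 full weeks with remainder 6, so 75 more Fridays after the first → 76.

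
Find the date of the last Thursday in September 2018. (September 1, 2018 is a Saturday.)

2018-09-27

September 2018 begins on a Saturday, so the first Thursday is September 6 (5 days later).
September 2018 has 30 days. Adding weeks: 6, 13, 20, 27 — the last one ≤ 30 is the 27th.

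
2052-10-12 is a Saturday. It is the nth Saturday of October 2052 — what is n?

2nd

Day 12 falls in week ⌈12/7⌉ of the month.
Days 1–7 hold the 1st Saturday, 8–14 the 2nd, 15–21 the 3rd, 22–28 the 4th, 29–31 the 5th.
12 is in the range for the 2nd.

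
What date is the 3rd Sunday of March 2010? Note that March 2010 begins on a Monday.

March 21, 2010

March 2010 begins on a Monday, so the first Sunday is March 7 (6 days later).
The 3rd Sunday is 2 weeks later: 7 + 14 = 21.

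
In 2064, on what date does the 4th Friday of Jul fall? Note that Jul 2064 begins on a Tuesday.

Jul 25, 2064

Jul 2064 begins on a Tuesday, so the first Friday is Jul 4 (3 days later).
The 4th Friday is 3 weeks later: 4 + 21 = 25.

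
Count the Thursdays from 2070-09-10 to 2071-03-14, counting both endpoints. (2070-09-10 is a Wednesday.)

2070-09-10 is a Wednesday; the first Thursday on or after it is 2070-09-11 (1 day later).
From 2070-09-11 to 2071-03-14: 19 + 31 + 30 + 31 + 31 + 28 + 14 = 184 days (rest of September, October, November, December, January, February, March).
184 ÷ 7 = 26 full weeks with remainder 2, so 26 more Thursdays after the first → 27.

27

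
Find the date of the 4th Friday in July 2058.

July 2058 begins on a Monday, so the first Friday is July 5 (4 days later).
The 4th Friday is 3 weeks later: 5 + 21 = 26.

July 26, 2058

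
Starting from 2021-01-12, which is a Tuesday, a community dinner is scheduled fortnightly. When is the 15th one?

The 15th occurrence is 14 intervals after the first: 14 × 14 = 196 days after 2021-01-12.
January has 31 days — 19 days to the end of January leaves 177.
February has 28 days (149 left).
March has 31 days (118 left).
April has 30 days (88 left).
May has 31 days (57 left).
June has 30 days (27 left).
27 days into July → 2021-07-27.

2021-07-27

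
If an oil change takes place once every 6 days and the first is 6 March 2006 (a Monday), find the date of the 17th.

The 17th occurrence is 16 intervals after the first: 16 × 6 = 96 days after 6 March 2006.
March has 31 days — 25 days to the end of March leaves 71.
April has 30 days (41 left).
May has 31 days (10 left).
10 days into June → 10 June 2006.

10 June 2006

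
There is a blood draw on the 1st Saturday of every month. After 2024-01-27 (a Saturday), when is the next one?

January 2024 starts on a Monday, so its 1st Saturday is 2024-01-06 (5 days in).
That is not after 2024-01-27, so look at February 2024.
February 2024 starts on a Thursday, so its 1st Saturday is 2024-02-03 (2 days in).

2024-02-03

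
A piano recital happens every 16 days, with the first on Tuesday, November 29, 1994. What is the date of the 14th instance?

June 25, 1995

The 14th occurrence is 13 intervals after the first: 13 × 16 = 208 days after November 29, 1994.
November has 30 days — 1 day to the end of November leaves 207.
December has 31 days (176 left).
January has 31 days (145 left).
February has 28 days (117 left).
March has 31 days (86 left).
April has 30 days (56 left).
May has 31 days (25 left).
25 days into June → June 25, 1995.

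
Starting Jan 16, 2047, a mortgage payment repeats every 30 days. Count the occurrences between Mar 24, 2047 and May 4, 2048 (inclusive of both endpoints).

Occurrences land 30·i days after Jan 16, 2047 for i = 0, 1, 2, …
Mar 24, 2047 is 67 days after the start; 67 ÷ 30 = 2 remainder 7; since the remainder is 7, round up to i = 3. First occurrence in the window: #4 on Apr 16, 2047 (3×30 = 90 days in).
May 4, 2048 is 474 days after the start; 474 ÷ 30 = 15 remainder 24. Last occurrence in the window: #16 on Apr 10, 2048.
Occurrences #4 through #16: 13 in total.

13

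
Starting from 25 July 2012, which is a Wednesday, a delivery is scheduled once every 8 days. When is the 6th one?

The 6th occurrence is 5 intervals after the first: 5 × 8 = 40 days after 25 July 2012.
July has 31 days — 6 days to the end of July leaves 34.
August has 31 days (3 left).
3 days into September → 3 September 2012.

3 September 2012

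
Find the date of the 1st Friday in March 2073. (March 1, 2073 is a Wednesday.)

March 2073 begins on a Wednesday, so the first Friday is March 3 (2 days later).

2073-03-03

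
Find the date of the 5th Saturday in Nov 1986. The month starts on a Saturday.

Nov 1986 begins on a Saturday, so the first Saturday is Nov 1.
The 5th Saturday is 4 weeks later: 1 + 28 = 29.

Nov 29, 1986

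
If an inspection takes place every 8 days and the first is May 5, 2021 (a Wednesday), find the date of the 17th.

The 17th occurrence is 16 intervals after the first: 16 × 8 = 128 days after May 5, 2021.
May has 31 days — 26 days to the end of May leaves 102.
Jun has 30 days (72 left).
Jul has 31 days (41 left).
Aug has 31 days (10 left).
10 days into Sep → Sep 10, 2021.

Sep 10, 2021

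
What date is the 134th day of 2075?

May 14, 2075

Jan has 31 days (134 − 31 = 103 remain).
Feb has 28 days (103 − 28 = 75 remain).
Mar has 31 days (75 − 31 = 44 remain).
Apr has 30 days (44 − 30 = 14 remain).
14 into May → May 14.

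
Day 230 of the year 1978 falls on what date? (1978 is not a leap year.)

January has 31 days (230 − 31 = 199 remain).
February has 28 days (199 − 28 = 171 remain).
March has 31 days (171 − 31 = 140 remain).
April has 30 days (140 − 30 = 110 remain).
May has 31 days (110 − 31 = 79 remain).
June has 30 days (79 − 30 = 49 remain).
July has 31 days (49 − 31 = 18 remain).
18 into August → August 18.

August 18, 1978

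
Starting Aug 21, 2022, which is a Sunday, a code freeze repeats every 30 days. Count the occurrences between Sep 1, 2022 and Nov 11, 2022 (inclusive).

Occurrences land 30·i days after Aug 21, 2022 for i = 0, 1, 2, …
Sep 1, 2022 is 11 days after the start; 11 ÷ 30 = 0 remainder 11; since the remainder is 11, round up to i = 1. First occurrence in the window: #2 on Sep 20, 2022 (1×30 = 30 days in).
Nov 11, 2022 is 82 days after the start; 82 ÷ 30 = 2 remainder 22. Last occurrence in the window: #3 on Oct 20, 2022.
Occurrences #2 through #3: 2 in total.

2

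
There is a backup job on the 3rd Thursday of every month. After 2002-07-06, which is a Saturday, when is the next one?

July 2002 starts on a Monday; its first Thursday is the 4th, so the 3rd Thursday is the 18th — 2002-07-18.
2002-07-18 is after 2002-07-06, so that is the next one.

2002-07-18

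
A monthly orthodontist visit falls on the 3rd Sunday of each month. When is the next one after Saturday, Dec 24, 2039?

Jan 15, 2040

Dec 2039 starts on a Thursday; its first Sunday is the 4th, so the 3rd Sunday is the 18th — Dec 18, 2039.
That is not after Dec 24, 2039, so look at Jan 2040.
Jan 2040 starts on a Sunday; its first Sunday is the 1st, so the 3rd Sunday is the 15th — Jan 15, 2040.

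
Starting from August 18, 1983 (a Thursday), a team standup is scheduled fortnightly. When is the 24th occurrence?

July 5, 1984

The 24th occurrence is 23 intervals after the first: 23 × 14 = 322 days after August 18, 1983.
August has 31 days — 13 days to the end of August leaves 309.
September has 30 days (279 left).
October has 31 days (248 left).
November has 30 days (218 left).
December has 31 days (187 left).
January has 31 days (156 left).
February has 29 days (127 left).
March has 31 days (96 left).
April has 30 days (66 left).
May has 31 days (35 left).
June has 30 days (5 left).
5 days into July → July 5, 1984.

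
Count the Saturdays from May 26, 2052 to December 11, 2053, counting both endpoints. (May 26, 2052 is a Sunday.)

80

May 26, 2052 is a Sunday; the first Saturday on or after it is June 1, 2052 (6 days later).
From June 1, 2052 to December 11, 2053: 213 + 345 = 558 days (rest of 2052, to December 11, 2053 in 2053).
558 ÷ 7 = 79 full weeks with remainder 5, so 79 more Saturdays after the first → 80.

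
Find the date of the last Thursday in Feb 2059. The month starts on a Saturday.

Feb 27, 2059

Feb 2059 begins on a Saturday, so the first Thursday is Feb 6 (5 days later).
Feb 2059 has 28 days. Adding weeks: 6, 13, 20, 27 — the last one ≤ 28 is the 27th.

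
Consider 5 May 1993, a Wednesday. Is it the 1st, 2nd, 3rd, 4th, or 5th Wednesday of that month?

Day 5 falls in week ⌈5/7⌉ of the month.
Days 1–7 hold the 1st Wednesday, 8–14 the 2nd, 15–21 the 3rd, 22–28 the 4th, 29–31 the 5th.
5 is in the range for the 1st.

1st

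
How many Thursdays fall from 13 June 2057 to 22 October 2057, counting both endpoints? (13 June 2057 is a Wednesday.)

13 June 2057 is a Wednesday; the first Thursday on or after it is 14 June 2057 (1 day later).
From 14 June 2057 to 22 October 2057: 16 + 31 + 31 + 30 + 22 = 130 days (rest of June, July, August, September, October).
130 ÷ 7 = 18 full weeks with remainder 4, so 18 more Thursdays after the first → 19.

19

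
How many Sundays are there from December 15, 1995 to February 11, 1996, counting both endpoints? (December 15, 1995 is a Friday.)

9

December 15, 1995 is a Friday; the first Sunday on or after it is December 17, 1995 (2 days later).
From December 17, 1995 to February 11, 1996: 14 + 31 + 11 = 56 days (rest of December, January, February).
56 ÷ 7 = 8 full weeks with remainder 0, so 8 more Sundays after the first → 9.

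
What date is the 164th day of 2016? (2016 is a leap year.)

Jan has 31 days (164 − 31 = 133 remain).
Feb has 29 days (133 − 29 = 104 remain).
Mar has 31 days (104 − 31 = 73 remain).
Apr has 30 days (73 − 30 = 43 remain).
May has 31 days (43 − 31 = 12 remain).
12 into Jun → Jun 12.

Jun 12, 2016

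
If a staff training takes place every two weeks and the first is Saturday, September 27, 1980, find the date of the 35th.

The 35th occurrence is 34 intervals after the first: 34 × 14 = 476 days after September 27, 1980.
September has 30 days — 3 days to the end of September leaves 473.
From end of September to end of 1980 is 92 days (381 left).
1981 has 365 days (16 left).
16 days into January → January 16, 1982.

January 16, 1982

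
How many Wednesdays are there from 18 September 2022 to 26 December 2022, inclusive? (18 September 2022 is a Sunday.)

14

18 September 2022 is a Sunday; the first Wednesday on or after it is 21 September 2022 (3 days later).
From 21 September 2022 to 26 December 2022: 9 + 31 + 30 + 26 = 96 days (rest of September, October, November, December).
96 ÷ 7 = 13 full weeks with remainder 5, so 13 more Wednesdays after the first → 14.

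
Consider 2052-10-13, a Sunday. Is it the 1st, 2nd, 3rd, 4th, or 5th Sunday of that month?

Day 13 falls in week ⌈13/7⌉ of the month.
Days 1–7 hold the 1st Sunday, 8–14 the 2nd, 15–21 the 3rd, 22–28 the 4th, 29–31 the 5th.
13 is in the range for the 2nd.

2nd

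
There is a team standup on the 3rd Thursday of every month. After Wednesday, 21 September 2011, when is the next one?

20 October 2011

September 2011 starts on a Thursday; its first Thursday is the 1st, so the 3rd Thursday is the 15th — 15 September 2011.
That is not after 21 September 2011, so look at October 2011.
October 2011 starts on a Saturday; its first Thursday is the 6th, so the 3rd Thursday is the 20th — 20 October 2011.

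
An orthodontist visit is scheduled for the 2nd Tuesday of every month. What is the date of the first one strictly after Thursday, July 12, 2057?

July 2057 starts on a Sunday; its first Tuesday is the 3rd, so the 2nd Tuesday is the 10th — July 10, 2057.
That is not after July 12, 2057, so look at August 2057.
August 2057 starts on a Wednesday; its first Tuesday is the 7th, so the 2nd Tuesday is the 14th — August 14, 2057.

August 14, 2057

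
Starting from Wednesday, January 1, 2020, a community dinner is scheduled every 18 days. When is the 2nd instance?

January 19, 2020

The 2nd occurrence is 1 interval after the first: 1 × 18 = 18 days after January 1, 2020.
18 days later is January 19, 2020.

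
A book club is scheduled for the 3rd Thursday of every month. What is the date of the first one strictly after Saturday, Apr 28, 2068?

Apr 2068 starts on a Sunday; its first Thursday is the 5th, so the 3rd Thursday is the 19th — Apr 19, 2068.
That is not after Apr 28, 2068, so look at May 2068.
May 2068 starts on a Tuesday; its first Thursday is the 3rd, so the 3rd Thursday is the 17th — May 17, 2068.

May 17, 2068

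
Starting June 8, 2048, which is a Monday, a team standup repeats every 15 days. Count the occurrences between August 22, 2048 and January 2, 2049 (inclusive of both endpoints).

Occurrences land 15·i days after June 8, 2048 for i = 0, 1, 2, …
August 22, 2048 is 75 days after the start; 75 ÷ 15 = 5 remainder 0. First occurrence in the window: #6 on August 22, 2048 (5×15 = 75 days in).
January 2, 2049 is 208 days after the start; 208 ÷ 15 = 13 remainder 13. Last occurrence in the window: #14 on December 20, 2048.
Occurrences #6 through #14: 9 in total.

9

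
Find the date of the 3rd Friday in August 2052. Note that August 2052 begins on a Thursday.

2052-08-16

August 2052 begins on a Thursday, so the first Friday is August 2 (1 day later).
The 3rd Friday is 2 weeks later: 2 + 14 = 16.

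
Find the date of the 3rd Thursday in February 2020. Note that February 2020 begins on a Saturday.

February 2020 begins on a Saturday, so the first Thursday is February 6 (5 days later).
The 3rd Thursday is 2 weeks later: 6 + 14 = 20.

February 20, 2020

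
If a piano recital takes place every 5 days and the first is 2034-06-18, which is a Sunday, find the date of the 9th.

The 9th occurrence is 8 intervals after the first: 8 × 5 = 40 days after 2034-06-18.
June has 30 days — 12 days to the end of June leaves 28.
28 days into July → 2034-07-28.

2034-07-28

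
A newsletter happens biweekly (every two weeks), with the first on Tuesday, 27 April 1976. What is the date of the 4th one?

The 4th occurrence is 3 intervals after the first: 3 × 14 = 42 days after 27 April 1976.
April has 30 days — 3 days to the end of April leaves 39.
May has 31 days (8 left).
8 days into June → 8 June 1976.

8 June 1976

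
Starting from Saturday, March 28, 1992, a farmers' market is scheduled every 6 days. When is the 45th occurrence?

December 17, 1992

The 45th occurrence is 44 intervals after the first: 44 × 6 = 264 days after March 28, 1992.
March has 31 days — 3 days to the end of March leaves 261.
April has 30 days (231 left).
May has 31 days (200 left).
June has 30 days (170 left).
July has 31 days (139 left).
August has 31 days (108 left).
September has 30 days (78 left).
October has 31 days (47 left).
November has 30 days (17 left).
17 days into December → December 17, 1992.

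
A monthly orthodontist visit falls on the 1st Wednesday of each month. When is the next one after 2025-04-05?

2025-05-07

April 2025 starts on a Tuesday, so its 1st Wednesday is 2025-04-02 (1 day in).
That is not after 2025-04-05, so look at May 2025.
May 2025 starts on a Thursday, so its 1st Wednesday is 2025-05-07 (6 days in).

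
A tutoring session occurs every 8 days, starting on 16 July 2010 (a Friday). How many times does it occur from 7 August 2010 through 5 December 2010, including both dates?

15

Occurrences land 8·i days after 16 July 2010 for i = 0, 1, 2, …
7 August 2010 is 22 days after the start; 22 ÷ 8 = 2 remainder 6; since the remainder is 6, round up to i = 3. First occurrence in the window: #4 on 9 August 2010 (3×8 = 24 days in).
5 December 2010 is 142 days after the start; 142 ÷ 8 = 17 remainder 6. Last occurrence in the window: #18 on 29 November 2010.
Occurrences #4 through #18: 15 in total.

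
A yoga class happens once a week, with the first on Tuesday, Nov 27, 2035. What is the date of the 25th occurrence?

May 13, 2036

The 25th occurrence is 24 intervals after the first: 24 × 7 = 168 days after Nov 27, 2035.
Nov has 30 days — 3 days to the end of Nov leaves 165.
Dec has 31 days (134 left).
Jan has 31 days (103 left).
Feb has 29 days (74 left).
Mar has 31 days (43 left).
Apr has 30 days (13 left).
13 days into May → May 13, 2036.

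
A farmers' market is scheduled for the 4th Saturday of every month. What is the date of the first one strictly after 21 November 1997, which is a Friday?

22 November 1997

November 1997 starts on a Saturday; its first Saturday is the 1st, so the 4th Saturday is the 22nd — 22 November 1997.
22 November 1997 is after 21 November 1997, so that is the next one.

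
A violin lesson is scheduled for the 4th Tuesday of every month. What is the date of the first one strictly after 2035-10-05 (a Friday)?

October 2035 starts on a Monday; its first Tuesday is the 2nd, so the 4th Tuesday is the 23rd — 2035-10-23.
2035-10-23 is after 2035-10-05, so that is the next one.

2035-10-23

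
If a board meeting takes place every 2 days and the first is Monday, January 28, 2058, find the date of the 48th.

The 48th occurrence is 47 intervals after the first: 47 × 2 = 94 days after January 28, 2058.
January has 31 days — 3 days to the end of January leaves 91.
February has 28 days (63 left).
March has 31 days (32 left).
April has 30 days (2 left).
2 days into May → May 2, 2058.

May 2, 2058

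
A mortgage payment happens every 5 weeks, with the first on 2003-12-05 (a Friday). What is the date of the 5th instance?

2004-04-23

The 5th occurrence is 4 intervals after the first: 4 × 35 = 140 days after 2003-12-05.
December has 31 days — 26 days to the end of December leaves 114.
January has 31 days (83 left).
February has 29 days (54 left).
March has 31 days (23 left).
23 days into April → 2004-04-23.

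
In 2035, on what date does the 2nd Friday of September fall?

14 September 2035

September 2035 begins on a Saturday, so the first Friday is September 7 (6 days later).
The 2nd Friday is 1 weeks later: 7 + 7 = 14.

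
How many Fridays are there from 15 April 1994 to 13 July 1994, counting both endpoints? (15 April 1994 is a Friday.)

13

15 April 1994 is a Friday; the first Friday on or after it is 15 April 1994.
From 15 April 1994 to 13 July 1994: 15 + 31 + 30 + 13 = 89 days (rest of April, May, June, July).
89 ÷ 7 = 12 full weeks with remainder 5, so 12 more Fridays after the first → 13.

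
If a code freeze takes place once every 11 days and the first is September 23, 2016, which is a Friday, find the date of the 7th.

The 7th occurrence is 6 intervals after the first: 6 × 11 = 66 days after September 23, 2016.
September has 30 days — 7 days to the end of September leaves 59.
October has 31 days (28 left).
28 days into November → November 28, 2016.

November 28, 2016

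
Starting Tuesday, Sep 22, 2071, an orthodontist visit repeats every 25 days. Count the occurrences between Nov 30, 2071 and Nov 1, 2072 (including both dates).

Occurrences land 25·i days after Sep 22, 2071 for i = 0, 1, 2, …
Nov 30, 2071 is 69 days after the start; 69 ÷ 25 = 2 remainder 19; since the remainder is 19, round up to i = 3. First occurrence in the window: #4 on Dec 6, 2071 (3×25 = 75 days in).
Nov 1, 2072 is 406 days after the start; 406 ÷ 25 = 16 remainder 6. Last occurrence in the window: #17 on Oct 26, 2072.
Occurrences #4 through #17: 14 in total.

14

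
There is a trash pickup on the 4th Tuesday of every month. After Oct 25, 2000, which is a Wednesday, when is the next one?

Nov 28, 2000

Oct 2000 starts on a Sunday; its first Tuesday is the 3rd, so the 4th Tuesday is the 24th — Oct 24, 2000.
That is not after Oct 25, 2000, so look at Nov 2000.
Nov 2000 starts on a Wednesday; its first Tuesday is the 7th, so the 4th Tuesday is the 28th — Nov 28, 2000.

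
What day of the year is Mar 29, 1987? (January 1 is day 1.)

Days in months before Mar: 31 + 28 = 59.
Plus 29 days into Mar → day 88.

88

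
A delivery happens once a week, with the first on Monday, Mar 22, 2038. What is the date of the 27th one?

Sep 20, 2038

The 27th occurrence is 26 intervals after the first: 26 × 7 = 182 days after Mar 22, 2038.
Mar has 31 days — 9 days to the end of Mar leaves 173.
Apr has 30 days (143 left).
May has 31 days (112 left).
Jun has 30 days (82 left).
Jul has 31 days (51 left).
Aug has 31 days (20 left).
20 days into Sep → Sep 20, 2038.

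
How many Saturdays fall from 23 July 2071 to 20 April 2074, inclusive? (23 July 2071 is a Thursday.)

23 July 2071 is a Thursday; the first Saturday on or after it is 25 July 2071 (2 days later).
From 25 July 2071 to 20 April 2074: 159 + 366 + 365 + 110 = 1000 days (rest of 2071, 2072, 2073, to 20 April 2074 in 2074).
1000 ÷ 7 = 142 full weeks with remainder 6, so 142 more Saturdays after the first → 143.

143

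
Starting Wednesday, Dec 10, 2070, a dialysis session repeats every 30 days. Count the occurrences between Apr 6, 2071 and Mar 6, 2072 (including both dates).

12

Occurrences land 30·i days after Dec 10, 2070 for i = 0, 1, 2, …
Apr 6, 2071 is 117 days after the start; 117 ÷ 30 = 3 remainder 27; since the remainder is 27, round up to i = 4. First occurrence in the window: #5 on Apr 9, 2071 (4×30 = 120 days in).
Mar 6, 2072 is 452 days after the start; 452 ÷ 30 = 15 remainder 2. Last occurrence in the window: #16 on Mar 4, 2072.
Occurrences #5 through #16: 12 in total.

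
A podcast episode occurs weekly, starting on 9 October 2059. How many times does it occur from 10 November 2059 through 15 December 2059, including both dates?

Occurrences land 7·i days after 9 October 2059 for i = 0, 1, 2, …
10 November 2059 is 32 days after the start; 32 ÷ 7 = 4 remainder 4; since the remainder is 4, round up to i = 5. First occurrence in the window: #6 on 13 November 2059 (5×7 = 35 days in).
15 December 2059 is 67 days after the start; 67 ÷ 7 = 9 remainder 4. Last occurrence in the window: #10 on 11 December 2059.
Occurrences #6 through #10: 5 in total.

5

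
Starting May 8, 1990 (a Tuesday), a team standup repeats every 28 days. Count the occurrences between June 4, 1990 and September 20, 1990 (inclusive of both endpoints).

Occurrences land 28·i days after May 8, 1990 for i = 0, 1, 2, …
June 4, 1990 is 27 days after the start; 27 ÷ 28 = 0 remainder 27; since the remainder is 27, round up to i = 1. First occurrence in the window: #2 on June 5, 1990 (1×28 = 28 days in).
September 20, 1990 is 135 days after the start; 135 ÷ 28 = 4 remainder 23. Last occurrence in the window: #5 on August 28, 1990.
Occurrences #2 through #5: 4 in total.

4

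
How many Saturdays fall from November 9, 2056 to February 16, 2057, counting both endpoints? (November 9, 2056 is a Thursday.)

November 9, 2056 is a Thursday; the first Saturday on or after it is November 11, 2056 (2 days later).
From November 11, 2056 to February 16, 2057: 19 + 31 + 31 + 16 = 97 days (rest of November, December, January, February).
97 ÷ 7 = 13 full weeks with remainder 6, so 13 more Saturdays after the first → 14.

14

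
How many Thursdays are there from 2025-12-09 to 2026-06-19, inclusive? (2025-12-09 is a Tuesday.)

28

2025-12-09 is a Tuesday; the first Thursday on or after it is 2025-12-11 (2 days later).
From 2025-12-11 to 2026-06-19: 20 + 31 + 28 + 31 + 30 + 31 + 19 = 190 days (rest of December, January, February, March, April, May, June).
190 ÷ 7 = 27 full weeks with remainder 1, so 27 more Thursdays after the first → 28.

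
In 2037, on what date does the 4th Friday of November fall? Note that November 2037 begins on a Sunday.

November 27, 2037

November 2037 begins on a Sunday, so the first Friday is November 6 (5 days later).
The 4th Friday is 3 weeks later: 6 + 21 = 27.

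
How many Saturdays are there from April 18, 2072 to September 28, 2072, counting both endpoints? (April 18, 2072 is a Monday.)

23

April 18, 2072 is a Monday; the first Saturday on or after it is April 23, 2072 (5 days later).
From April 23, 2072 to September 28, 2072: 7 + 31 + 30 + 31 + 31 + 28 = 158 days (rest of April, May, June, July, August, September).
158 ÷ 7 = 22 full weeks with remainder 4, so 22 more Saturdays after the first → 23.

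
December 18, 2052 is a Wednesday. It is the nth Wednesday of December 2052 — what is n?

Day 18 falls in week ⌈18/7⌉ of the month.
Days 1–7 hold the 1st Wednesday, 8–14 the 2nd, 15–21 the 3rd, 22–28 the 4th, 29–31 the 5th.
18 is in the range for the 3rd.

3rd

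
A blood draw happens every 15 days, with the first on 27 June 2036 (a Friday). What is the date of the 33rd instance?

The 33rd occurrence is 32 intervals after the first: 32 × 15 = 480 days after 27 June 2036.
June has 30 days — 3 days to the end of June leaves 477.
From end of June to end of 2036 is 184 days (293 left).
January has 31 days (262 left).
February has 28 days (234 left).
March has 31 days (203 left).
April has 30 days (173 left).
May has 31 days (142 left).
June has 30 days (112 left).
July has 31 days (81 left).
August has 31 days (50 left).
September has 30 days (20 left).
20 days into October → 20 October 2037.

20 October 2037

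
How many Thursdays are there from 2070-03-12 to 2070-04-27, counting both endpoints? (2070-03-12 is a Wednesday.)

2070-03-12 is a Wednesday; the first Thursday on or after it is 2070-03-13 (1 day later).
From 2070-03-13 to 2070-04-27: 18 + 27 = 45 days (rest of March, April).
45 ÷ 7 = 6 full weeks with remainder 3, so 6 more Thursdays after the first → 7.

7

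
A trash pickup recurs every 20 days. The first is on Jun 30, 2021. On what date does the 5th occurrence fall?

Sep 18, 2021

The 5th occurrence is 4 intervals after the first: 4 × 20 = 80 days after Jun 30, 2021.
Jun has 30 days — 0 days to the end of Jun leaves 80.
Jul has 31 days (49 left).
Aug has 31 days (18 left).
18 days into Sep → Sep 18, 2021.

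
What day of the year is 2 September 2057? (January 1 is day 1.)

Days in months before September: 31 + 28 + 31 + 30 + 31 + 30 + 31 + 31 = 243.
Plus 2 days into September → day 245.

245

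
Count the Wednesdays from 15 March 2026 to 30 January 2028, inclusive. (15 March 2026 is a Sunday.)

98

15 March 2026 is a Sunday; the first Wednesday on or after it is 18 March 2026 (3 days later).
From 18 March 2026 to 30 January 2028: 288 + 365 + 30 = 683 days (rest of 2026, 2027, to 30 January 2028 in 2028).
683 ÷ 7 = 97 full weeks with remainder 4, so 97 more Wednesdays after the first → 98.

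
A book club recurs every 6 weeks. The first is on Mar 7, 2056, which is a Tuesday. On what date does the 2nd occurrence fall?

The 2nd occurrence is 1 interval after the first: 1 × 42 = 42 days after Mar 7, 2056.
Mar has 31 days — 24 days to the end of Mar leaves 18.
18 days into Apr → Apr 18, 2056.

Apr 18, 2056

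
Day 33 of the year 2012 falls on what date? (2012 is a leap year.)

2012-02-02

January has 31 days (33 − 31 = 2 remain).
2 into February → February 2.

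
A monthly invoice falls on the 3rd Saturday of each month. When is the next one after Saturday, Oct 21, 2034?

Oct 2034 starts on a Sunday; its first Saturday is the 7th, so the 3rd Saturday is the 21st — Oct 21, 2034.
That is not after Oct 21, 2034, so look at Nov 2034.
Nov 2034 starts on a Wednesday; its first Saturday is the 4th, so the 3rd Saturday is the 18th — Nov 18, 2034.

Nov 18, 2034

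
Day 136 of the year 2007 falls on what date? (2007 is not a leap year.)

January has 31 days (136 − 31 = 105 remain).
February has 28 days (105 − 28 = 77 remain).
March has 31 days (77 − 31 = 46 remain).
April has 30 days (46 − 30 = 16 remain).
16 into May → May 16.

May 16, 2007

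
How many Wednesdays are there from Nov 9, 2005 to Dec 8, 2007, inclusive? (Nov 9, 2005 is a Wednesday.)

Nov 9, 2005 is a Wednesday; the first Wednesday on or after it is Nov 9, 2005.
From Nov 9, 2005 to Dec 8, 2007: 52 + 365 + 342 = 759 days (rest of 2005, 2006, to Dec 8, 2007 in 2007).
759 ÷ 7 = 108 full weeks with remainder 3, so 108 more Wednesdays after the first → 109.

109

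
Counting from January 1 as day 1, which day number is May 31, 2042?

151

Days in months before May: 31 + 28 + 31 + 30 = 120.
Plus 31 days into May → day 151.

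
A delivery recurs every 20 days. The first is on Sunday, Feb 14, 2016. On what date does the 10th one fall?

Aug 12, 2016

The 10th occurrence is 9 intervals after the first: 9 × 20 = 180 days after Feb 14, 2016.
Feb has 29 days — 15 days to the end of Feb leaves 165.
Mar has 31 days (134 left).
Apr has 30 days (104 left).
May has 31 days (73 left).
Jun has 30 days (43 left).
Jul has 31 days (12 left).
12 days into Aug → Aug 12, 2016.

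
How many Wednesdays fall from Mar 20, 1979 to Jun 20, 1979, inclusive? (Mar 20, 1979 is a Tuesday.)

14

Mar 20, 1979 is a Tuesday; the first Wednesday on or after it is Mar 21, 1979 (1 day later).
From Mar 21, 1979 to Jun 20, 1979: 10 + 30 + 31 + 20 = 91 days (rest of Mar, Apr, May, Jun).
91 ÷ 7 = 13 full weeks with remainder 0, so 13 more Wednesdays after the first → 14.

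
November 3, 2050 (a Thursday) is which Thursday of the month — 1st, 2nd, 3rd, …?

1st

Day 3 falls in week ⌈3/7⌉ of the month.
Days 1–7 hold the 1st Thursday, 8–14 the 2nd, 15–21 the 3rd, 22–28 the 4th, 29–31 the 5th.
3 is in the range for the 1st.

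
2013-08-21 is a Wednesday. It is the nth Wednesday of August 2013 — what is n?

3rd

Day 21 falls in week ⌈21/7⌉ of the month.
Days 1–7 hold the 1st Wednesday, 8–14 the 2nd, 15–21 the 3rd, 22–28 the 4th, 29–31 the 5th.
21 is in the range for the 3rd.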